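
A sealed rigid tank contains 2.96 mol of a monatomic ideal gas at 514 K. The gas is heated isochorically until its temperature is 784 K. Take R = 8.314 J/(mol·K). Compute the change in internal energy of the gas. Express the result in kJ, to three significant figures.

Constant volume ⇒ W = 0, so Q = ΔU = nCᵥΔT with Cᵥ = 3R/2 = 12.47 J/(mol·K).
ΔU = (2.96)(12.47)(784 − 514) = 9967 J.

ΔU ≈ 9.97 kJ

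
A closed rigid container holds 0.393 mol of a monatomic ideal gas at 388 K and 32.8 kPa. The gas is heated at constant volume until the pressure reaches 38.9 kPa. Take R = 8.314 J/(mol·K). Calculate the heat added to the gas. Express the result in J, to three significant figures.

Constant volume ⇒ W = 0, so Q = ΔU = nCᵥΔT with Cᵥ = 3R/2 = 12.47 J/(mol·K).
At constant V, T₂/T₁ = P₂/P₁ ⇒ ΔT = T₁(P₂/P₁ − 1) = 388·(38.9/32.8 − 1) = 72.16 K.
ΔU = (0.393)(12.47)(72.16) = 353.7 J.

Q ≈ 354 J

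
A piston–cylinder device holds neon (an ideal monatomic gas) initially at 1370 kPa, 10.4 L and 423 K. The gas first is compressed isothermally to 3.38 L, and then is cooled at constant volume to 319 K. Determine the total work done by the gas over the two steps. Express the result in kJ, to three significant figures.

W_total ≈ -16.0 kJ

Step 1 (isothermal): W = P₁V₁ ln(V₂/V₁) = (14248) ln(3.38/10.4) = -16014 J.
Step 2 (isochoric): W = 0 (constant volume).
W_total = -16014 + 0 = -16014 J.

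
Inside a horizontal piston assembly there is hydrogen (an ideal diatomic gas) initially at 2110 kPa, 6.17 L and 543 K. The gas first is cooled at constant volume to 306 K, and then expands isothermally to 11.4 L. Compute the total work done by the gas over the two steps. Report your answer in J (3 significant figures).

W_total ≈ 4500 J

Step 1 (isochoric): W = 0 (constant volume).
After step 1: P = 1189 kPa (V unchanged).
Step 2 (isothermal): W = P₁V₁ ln(V₂/V₁) = (7337) ln(11.4/6.17) = 4504 J.
W_total = 0 + 4504 = 4504 J.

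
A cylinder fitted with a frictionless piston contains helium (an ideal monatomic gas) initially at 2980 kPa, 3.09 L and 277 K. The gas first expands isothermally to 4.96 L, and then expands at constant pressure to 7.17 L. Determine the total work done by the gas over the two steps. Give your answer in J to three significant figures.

W_total ≈ 8460 J

Step 1 (isothermal): W = P₁V₁ ln(V₂/V₁) = (9208) ln(4.96/3.09) = 4358 J.
After step 1: P = 1856 kPa, V = 4.96 L, T = 277 K.
Step 2 (isobaric): W = PΔV = (1856 kPa)(7.17 − 4.96 L) = 4103 J.
W_total = 4358 + 4103 = 8460 J.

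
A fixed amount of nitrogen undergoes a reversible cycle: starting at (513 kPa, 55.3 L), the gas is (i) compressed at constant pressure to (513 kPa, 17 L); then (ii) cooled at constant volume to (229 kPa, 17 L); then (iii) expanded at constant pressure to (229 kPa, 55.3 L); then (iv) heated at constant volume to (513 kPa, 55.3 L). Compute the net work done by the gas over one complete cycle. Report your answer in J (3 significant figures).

Constant-volume legs do no work.
W(i) = (513)(17 − 55.3) = -19648 J; W(iii) = (229)(55.3 − 17) = 8771 J.
W_net = -19648 + 8771 = -10877 J (the counter-clockwise enclosed area).

W_net ≈ -10900 J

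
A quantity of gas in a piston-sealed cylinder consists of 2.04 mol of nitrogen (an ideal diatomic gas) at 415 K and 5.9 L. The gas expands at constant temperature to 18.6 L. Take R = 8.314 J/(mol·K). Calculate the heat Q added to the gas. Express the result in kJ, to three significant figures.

Isothermal ⇒ ΔU = 0, so Q = W = nRT ln(V₂/V₁).
Q = (2.04)(8.314)(415) ln(18.6/5.9) = 7039 × 1.148 = 8082 J.

Q ≈ 8.08 kJ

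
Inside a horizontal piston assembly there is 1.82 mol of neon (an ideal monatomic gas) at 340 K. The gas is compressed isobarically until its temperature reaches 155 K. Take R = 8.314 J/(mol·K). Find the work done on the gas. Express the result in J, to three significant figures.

W ≈ 2800 J

Isobaric: W = P ΔV = nR ΔT.
W = (1.82)(8.314)(155 − 340) = -2799 J.
Work on gas = −W_by = 2799 J.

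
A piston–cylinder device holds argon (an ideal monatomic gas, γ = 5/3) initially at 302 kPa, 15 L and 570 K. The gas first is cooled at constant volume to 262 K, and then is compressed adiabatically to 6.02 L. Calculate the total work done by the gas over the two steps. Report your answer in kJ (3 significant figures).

W_total ≈ -2.62 kJ

Step 1 (isochoric): W = 0 (constant volume).
After step 1: P = 138.8 kPa (V unchanged).
Step 2 (adiabatic): W = (P₁V₁ − P₂V₂)/(γ−1) = (2082 − 3827)/0.667 = -2617 J.
W_total = 0 − 2617 = -2617 J.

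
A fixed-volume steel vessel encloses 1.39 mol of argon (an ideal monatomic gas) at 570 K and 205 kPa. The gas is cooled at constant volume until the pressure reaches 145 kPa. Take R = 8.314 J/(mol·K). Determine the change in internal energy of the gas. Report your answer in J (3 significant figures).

ΔU ≈ -2890 J

Constant volume ⇒ W = 0, so Q = ΔU = nCᵥΔT with Cᵥ = 3R/2 = 12.47 J/(mol·K).
At constant V, T₂/T₁ = P₂/P₁ ⇒ ΔT = T₁(P₂/P₁ − 1) = 570·(145/205 − 1) = -166.8 K.
ΔU = (1.39)(12.47)(-166.8) = -2892 J.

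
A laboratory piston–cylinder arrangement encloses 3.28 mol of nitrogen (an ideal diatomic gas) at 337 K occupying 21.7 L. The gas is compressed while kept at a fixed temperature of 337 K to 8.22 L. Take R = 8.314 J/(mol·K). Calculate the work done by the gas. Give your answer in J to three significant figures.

W ≈ -8920 J

Isothermal: W = nRT ln(V₂/V₁).
W = (3.28)(8.314)(337) × ln(8.22/21.7)
  = 9190 × -0.9707
W_by_gas = -8921 J.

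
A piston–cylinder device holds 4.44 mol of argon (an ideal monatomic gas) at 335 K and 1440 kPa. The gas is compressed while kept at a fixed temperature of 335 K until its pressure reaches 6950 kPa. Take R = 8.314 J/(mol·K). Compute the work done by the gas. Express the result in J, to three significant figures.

Isothermal process: W = nRT ln(V₂/V₁) = nRT ln(P₁/P₂).
W = (4.44)(8.314)(335) × ln(1440/6950)
  = 12366 × ln(0.2072) = 12366 × -1.574
W_by_gas = -19466 J.

W ≈ -19500 J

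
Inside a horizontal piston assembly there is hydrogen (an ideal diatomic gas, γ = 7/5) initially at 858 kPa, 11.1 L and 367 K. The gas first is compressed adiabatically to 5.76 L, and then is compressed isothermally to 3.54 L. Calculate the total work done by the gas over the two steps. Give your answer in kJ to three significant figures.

Step 1 (adiabatic): W = (P₁V₁ − P₂V₂)/(γ−1) = (9524 − 12381)/0.4 = -7144 J.
After step 1: P = 2150 kPa, V = 5.76 L, T = 477.1 K.
Step 2 (isothermal): W = P₁V₁ ln(V₂/V₁) = (12381) ln(3.54/5.76) = -6027 J.
W_total = -7144 − 6027 = -13171 J.

W_total ≈ -13.2 kJ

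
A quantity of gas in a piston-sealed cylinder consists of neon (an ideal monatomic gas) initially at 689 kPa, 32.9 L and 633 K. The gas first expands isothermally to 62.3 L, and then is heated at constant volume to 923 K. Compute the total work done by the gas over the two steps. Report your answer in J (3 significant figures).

W_total ≈ 14500 J

Step 1 (isothermal): W = P₁V₁ ln(V₂/V₁) = (22668) ln(62.3/32.9) = 14473 J.
Step 2 (isochoric): W = 0 (constant volume).
W_total = 14473 + 0 = 14473 J.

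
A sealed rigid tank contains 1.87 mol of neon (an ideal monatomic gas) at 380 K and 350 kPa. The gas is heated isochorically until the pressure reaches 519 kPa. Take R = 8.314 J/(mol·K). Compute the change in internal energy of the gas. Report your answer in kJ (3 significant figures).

Constant volume ⇒ W = 0, so Q = ΔU = nCᵥΔT with Cᵥ = 3R/2 = 12.47 J/(mol·K).
At constant V, T₂/T₁ = P₂/P₁ ⇒ ΔT = T₁(P₂/P₁ − 1) = 380·(519/350 − 1) = 183.5 K.
ΔU = (1.87)(12.47)(183.5) = 4279 J.

ΔU ≈ 4.28 kJ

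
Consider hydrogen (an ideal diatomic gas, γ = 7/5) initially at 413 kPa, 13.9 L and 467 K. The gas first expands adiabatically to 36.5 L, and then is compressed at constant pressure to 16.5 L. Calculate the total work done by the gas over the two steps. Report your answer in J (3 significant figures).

Step 1 (adiabatic): W = (P₁V₁ − P₂V₂)/(γ−1) = (5741 − 3902)/0.4 = 4598 J.
After step 1: P = 106.9 kPa, V = 36.5 L, T = 317.4 K.
Step 2 (isobaric): W = PΔV = (106.9 kPa)(16.5 − 36.5 L) = -2138 J.
W_total = 4598 − 2138 = 2460 J.

W_total ≈ 2460 J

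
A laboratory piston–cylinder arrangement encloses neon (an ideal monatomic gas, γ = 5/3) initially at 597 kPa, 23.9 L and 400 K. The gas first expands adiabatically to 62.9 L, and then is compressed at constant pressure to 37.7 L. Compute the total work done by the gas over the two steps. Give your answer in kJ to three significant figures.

W_total ≈ 7.18 kJ

Step 1 (adiabatic): W = (P₁V₁ − P₂V₂)/(γ−1) = (14268 − 7485)/0.667 = 10175 J.
After step 1: P = 119 kPa, V = 62.9 L, T = 209.8 K.
Step 2 (isobaric): W = PΔV = (119 kPa)(37.7 − 62.9 L) = -2999 J.
W_total = 10175 − 2999 = 7176 J.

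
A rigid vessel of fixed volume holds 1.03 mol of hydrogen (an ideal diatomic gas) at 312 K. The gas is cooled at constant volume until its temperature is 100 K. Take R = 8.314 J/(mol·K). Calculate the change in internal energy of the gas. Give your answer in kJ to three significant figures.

ΔU ≈ -4.54 kJ

Constant volume ⇒ W = 0, so Q = ΔU = nCᵥΔT with Cᵥ = 5R/2 = 20.79 J/(mol·K).
ΔU = (1.03)(20.79)(100 − 312) = -4539 J.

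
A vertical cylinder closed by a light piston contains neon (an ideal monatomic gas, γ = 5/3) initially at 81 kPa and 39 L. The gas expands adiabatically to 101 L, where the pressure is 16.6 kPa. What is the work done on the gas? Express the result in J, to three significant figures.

W ≈ -2220 J

Adiabatic: W = (P₁V₁ − P₂V₂)/(γ − 1) with γ = 5/3.
P₁V₁ = 3159 J, P₂V₂ = 1677 J.
W = (3159 − 1677) / 0.6667 = 2224 J.
Work on gas = −W_by = -2224 J.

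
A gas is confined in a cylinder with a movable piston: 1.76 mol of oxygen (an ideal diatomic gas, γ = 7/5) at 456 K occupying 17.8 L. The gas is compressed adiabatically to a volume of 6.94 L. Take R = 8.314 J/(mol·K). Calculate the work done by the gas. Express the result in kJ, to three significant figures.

W ≈ -7.63 kJ

Adiabatic: TV^(γ−1) = const with γ = 7/5.
T₂ = T₁ (V₁/V₂)^(γ−1) = 456 × (17.8/6.94)^0.4 = 456 × 1.458 = 664.6 K.
W_by = nCᵥ(T₁ − T₂) = (1.76)(20.79)(456 − 664.6) = -7633 J.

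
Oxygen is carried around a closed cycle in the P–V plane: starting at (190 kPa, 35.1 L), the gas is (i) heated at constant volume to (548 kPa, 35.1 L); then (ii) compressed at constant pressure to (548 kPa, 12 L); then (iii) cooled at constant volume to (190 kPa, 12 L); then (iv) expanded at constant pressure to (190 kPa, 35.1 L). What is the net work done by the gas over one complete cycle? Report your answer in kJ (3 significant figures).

W_net ≈ -8.27 kJ

Constant-volume legs do no work.
W(ii) = (548)(12 − 35.1) = -12659 J; W(iv) = (190)(35.1 − 12) = 4389 J.
W_net = -12659 + 4389 = -8270 J (the counter-clockwise enclosed area).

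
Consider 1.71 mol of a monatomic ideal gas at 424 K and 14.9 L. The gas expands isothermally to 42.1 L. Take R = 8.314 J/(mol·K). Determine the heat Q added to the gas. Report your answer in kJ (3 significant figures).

Isothermal ⇒ ΔU = 0, so Q = W = nRT ln(V₂/V₁).
Q = (1.71)(8.314)(424) ln(42.1/14.9) = 6028 × 1.039 = 6261 J.

Q ≈ 6.26 kJ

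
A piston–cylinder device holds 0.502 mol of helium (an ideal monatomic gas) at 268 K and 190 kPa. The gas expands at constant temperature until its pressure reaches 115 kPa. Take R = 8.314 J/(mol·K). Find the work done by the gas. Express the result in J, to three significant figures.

W ≈ 562 J

Isothermal process: W = nRT ln(V₂/V₁) = nRT ln(P₁/P₂).
W = (0.502)(8.314)(268) × ln(190/115)
  = 1119 × ln(1.652) = 1119 × 0.5021
W_by_gas = 561.6 J.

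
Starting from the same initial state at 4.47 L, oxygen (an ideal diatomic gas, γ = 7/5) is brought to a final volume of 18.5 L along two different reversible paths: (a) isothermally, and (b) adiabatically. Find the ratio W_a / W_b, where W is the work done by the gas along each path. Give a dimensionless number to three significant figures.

W_a / W_b ≈ 1.31

Path (a) isothermal: W = P₁V₁ ln(V₂/V₁) → W_a/(P₁V₁) = 1.42.
Path (b) adiabatic: W = P₁V₁(1 − (V₁/V₂)^(γ−1))/(γ−1) → W_b/(P₁V₁) = 1.084.
W_a / W_b = 1.42 / 1.084 = 1.311.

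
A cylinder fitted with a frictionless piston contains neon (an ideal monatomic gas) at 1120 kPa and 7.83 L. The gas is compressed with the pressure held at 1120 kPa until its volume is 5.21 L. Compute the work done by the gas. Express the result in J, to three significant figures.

W ≈ -2930 J

Isobaric: W = P ΔV.
W = (1120 kPa)(5.21 − 7.83 L) = (1120)(-2.62) = -2934 J.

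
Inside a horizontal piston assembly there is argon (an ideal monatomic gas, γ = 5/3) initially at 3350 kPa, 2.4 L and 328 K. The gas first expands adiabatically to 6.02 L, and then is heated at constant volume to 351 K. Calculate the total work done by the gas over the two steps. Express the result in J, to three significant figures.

Step 1 (adiabatic): W = (P₁V₁ − P₂V₂)/(γ−1) = (8040 − 4355)/0.667 = 5527 J.
Step 2 (isochoric): W = 0 (constant volume).
W_total = 5527 + 0 = 5527 J.

W_total ≈ 5530 J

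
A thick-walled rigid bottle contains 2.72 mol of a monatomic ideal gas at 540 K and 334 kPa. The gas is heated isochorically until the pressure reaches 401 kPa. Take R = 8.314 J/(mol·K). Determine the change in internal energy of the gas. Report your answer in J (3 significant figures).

ΔU ≈ 3670 J

Constant volume ⇒ W = 0, so Q = ΔU = nCᵥΔT with Cᵥ = 3R/2 = 12.47 J/(mol·K).
At constant V, T₂/T₁ = P₂/P₁ ⇒ ΔT = T₁(P₂/P₁ − 1) = 540·(401/334 − 1) = 108.3 K.
ΔU = (2.72)(12.47)(108.3) = 3674 J.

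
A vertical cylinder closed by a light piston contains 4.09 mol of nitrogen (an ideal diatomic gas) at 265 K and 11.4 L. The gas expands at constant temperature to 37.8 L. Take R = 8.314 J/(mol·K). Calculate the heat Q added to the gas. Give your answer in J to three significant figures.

Q ≈ 10800 J

Isothermal ⇒ ΔU = 0, so Q = W = nRT ln(V₂/V₁).
Q = (4.09)(8.314)(265) ln(37.8/11.4) = 9011 × 1.199 = 10802 J.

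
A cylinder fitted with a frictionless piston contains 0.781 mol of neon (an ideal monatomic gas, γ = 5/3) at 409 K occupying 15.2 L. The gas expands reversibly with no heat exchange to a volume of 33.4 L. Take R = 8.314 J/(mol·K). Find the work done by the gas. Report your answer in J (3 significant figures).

Adiabatic: TV^(γ−1) = const with γ = 5/3.
T₂ = T₁ (V₁/V₂)^(γ−1) = 409 × (15.2/33.4)^0.667 = 409 × 0.5916 = 242 K.
W_by = nCᵥ(T₁ − T₂) = (0.781)(12.47)(409 − 242) = 1627 J.

W ≈ 1630 J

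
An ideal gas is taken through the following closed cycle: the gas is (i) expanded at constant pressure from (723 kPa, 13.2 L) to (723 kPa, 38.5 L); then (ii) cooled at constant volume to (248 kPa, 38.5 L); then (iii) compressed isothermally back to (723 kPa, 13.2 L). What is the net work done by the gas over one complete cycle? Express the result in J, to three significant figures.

Leg (i): W = PΔV = (723)(38.5 − 13.2) = 18292 J.
Leg (ii): W = 0.
Leg (iii): W = PᵢVᵢ ln(V_f/Vᵢ) = (9548) ln(13.2/38.5) = -10221 J.
W_net = 18292 − 10221 = 8071 J.

W_net ≈ 8070 J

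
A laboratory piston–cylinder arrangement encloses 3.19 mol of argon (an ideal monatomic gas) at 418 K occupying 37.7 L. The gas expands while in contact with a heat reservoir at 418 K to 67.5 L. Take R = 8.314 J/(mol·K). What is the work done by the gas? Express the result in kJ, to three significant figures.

Isothermal: W = nRT ln(V₂/V₁).
W = (3.19)(8.314)(418) × ln(67.5/37.7)
  = 11086 × 0.5825
W_by_gas = 6457 J.

W ≈ 6.46 kJ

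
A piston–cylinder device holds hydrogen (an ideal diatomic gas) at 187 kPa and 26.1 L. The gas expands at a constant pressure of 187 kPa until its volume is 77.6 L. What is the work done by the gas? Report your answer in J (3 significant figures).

W ≈ 9630 J

Isobaric: W = P ΔV.
W = (187 kPa)(77.6 − 26.1 L) = (187)(51.5) = 9630 J.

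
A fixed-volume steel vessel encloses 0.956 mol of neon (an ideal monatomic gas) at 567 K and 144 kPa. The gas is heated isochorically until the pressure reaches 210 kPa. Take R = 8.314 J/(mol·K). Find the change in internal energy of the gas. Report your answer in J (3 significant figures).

Constant volume ⇒ W = 0, so Q = ΔU = nCᵥΔT with Cᵥ = 3R/2 = 12.47 J/(mol·K).
At constant V, T₂/T₁ = P₂/P₁ ⇒ ΔT = T₁(P₂/P₁ − 1) = 567·(210/144 − 1) = 259.9 K.
ΔU = (0.956)(12.47)(259.9) = 3098 J.

ΔU ≈ 3100 J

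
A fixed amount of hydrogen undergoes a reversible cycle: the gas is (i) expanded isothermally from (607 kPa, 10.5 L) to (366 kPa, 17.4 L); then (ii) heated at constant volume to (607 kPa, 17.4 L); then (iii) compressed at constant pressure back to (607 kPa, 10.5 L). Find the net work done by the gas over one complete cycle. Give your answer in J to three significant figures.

Leg (i): W = PᵢVᵢ ln(V_f/Vᵢ) = (6374) ln(17.4/10.5) = 3219 J.
Leg (ii): W = 0.
Leg (iii): W = PΔV = (607)(10.5 − 17.4) = -4188 J.
W_net = 3219 − 4188 = -969.1 J.

W_net ≈ -969 J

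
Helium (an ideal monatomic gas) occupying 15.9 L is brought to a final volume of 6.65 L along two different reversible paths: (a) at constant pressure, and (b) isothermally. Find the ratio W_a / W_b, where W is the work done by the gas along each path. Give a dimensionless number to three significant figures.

W_a / W_b ≈ 0.667

Path (a) isobaric: W = P₁(V₂ − V₁) → W_a/(P₁V₁) = -0.5818.
Path (b) isothermal: W = P₁V₁ ln(V₂/V₁) → W_b/(P₁V₁) = -0.8717.
W_a / W_b = -0.5818 / -0.8717 = 0.6674.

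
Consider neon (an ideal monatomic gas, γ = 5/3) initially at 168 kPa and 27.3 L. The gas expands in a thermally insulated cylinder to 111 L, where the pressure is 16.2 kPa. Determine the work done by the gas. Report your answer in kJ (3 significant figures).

Adiabatic: W = (P₁V₁ − P₂V₂)/(γ − 1) with γ = 5/3.
P₁V₁ = 4586 J, P₂V₂ = 1798 J.
W = (4586 − 1798) / 0.6667 = 4182 J.

W ≈ 4.18 kJ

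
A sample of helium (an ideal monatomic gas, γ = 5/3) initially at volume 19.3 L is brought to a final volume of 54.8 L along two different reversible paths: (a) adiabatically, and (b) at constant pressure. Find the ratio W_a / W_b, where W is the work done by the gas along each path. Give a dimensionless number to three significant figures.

Path (a) adiabatic: W = P₁V₁(1 − (V₁/V₂)^(γ−1))/(γ−1) → W_a/(P₁V₁) = 0.7519.
Path (b) isobaric: W = P₁(V₂ − V₁) → W_b/(P₁V₁) = 1.839.
W_a / W_b = 0.7519 / 1.839 = 0.4088.

W_a / W_b ≈ 0.409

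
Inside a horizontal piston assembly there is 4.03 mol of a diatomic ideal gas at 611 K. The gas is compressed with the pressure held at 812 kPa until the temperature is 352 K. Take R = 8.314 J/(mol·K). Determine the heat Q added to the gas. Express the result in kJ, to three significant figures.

Isobaric: W = nRΔT = (4.03)(8.314)(-259) = -8678 J.
ΔU = nCᵥΔT with Cᵥ = 5R/2: ΔU = (4.03)(20.79)(-259) = -21695 J.
Q = ΔU + W = -21695 − 8678 = -30373 J.

Q ≈ -30.4 kJ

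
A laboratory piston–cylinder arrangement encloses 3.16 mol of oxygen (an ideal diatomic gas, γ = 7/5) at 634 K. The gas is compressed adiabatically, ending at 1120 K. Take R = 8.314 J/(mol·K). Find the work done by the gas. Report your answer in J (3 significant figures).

W ≈ -31900 J

Adiabatic ⇒ Q = 0, so W_by = −ΔU = nCᵥ(T₁ − T₂).
Cᵥ = 5R/2 = 20.79 J/(mol·K).
W = (3.16)(20.79)(634 − 1120) = -31921 J.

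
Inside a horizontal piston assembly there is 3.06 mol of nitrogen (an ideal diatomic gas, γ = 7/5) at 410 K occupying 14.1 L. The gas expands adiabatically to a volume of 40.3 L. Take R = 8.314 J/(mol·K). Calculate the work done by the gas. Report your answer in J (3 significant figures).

W ≈ 8940 J

Adiabatic: TV^(γ−1) = const with γ = 7/5.
T₂ = T₁ (V₁/V₂)^(γ−1) = 410 × (14.1/40.3)^0.4 = 410 × 0.657 = 269.4 K.
W_by = nCᵥ(T₁ − T₂) = (3.06)(20.79)(410 − 269.4) = 8944 J.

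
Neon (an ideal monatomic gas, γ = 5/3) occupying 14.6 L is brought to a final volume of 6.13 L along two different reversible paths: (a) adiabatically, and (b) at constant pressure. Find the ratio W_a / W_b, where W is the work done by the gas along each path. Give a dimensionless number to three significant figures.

W_a / W_b ≈ 2.03

Path (a) adiabatic: W = P₁V₁(1 − (V₁/V₂)^(γ−1))/(γ−1) → W_a/(P₁V₁) = -1.175.
Path (b) isobaric: W = P₁(V₂ − V₁) → W_b/(P₁V₁) = -0.5801.
W_a / W_b = -1.175 / -0.5801 = 2.026.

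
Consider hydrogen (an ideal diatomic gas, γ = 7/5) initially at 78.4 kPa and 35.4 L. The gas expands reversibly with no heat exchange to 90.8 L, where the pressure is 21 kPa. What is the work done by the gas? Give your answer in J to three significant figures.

Adiabatic: W = (P₁V₁ − P₂V₂)/(γ − 1) with γ = 7/5.
P₁V₁ = 2775 J, P₂V₂ = 1907 J.
W = (2775 − 1907) / 0.4 = 2171 J.

W ≈ 2170 J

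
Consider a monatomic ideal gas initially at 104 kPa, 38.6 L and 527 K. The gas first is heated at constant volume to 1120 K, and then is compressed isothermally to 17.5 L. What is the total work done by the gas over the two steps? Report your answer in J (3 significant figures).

W_total ≈ -6750 J

Step 1 (isochoric): W = 0 (constant volume).
After step 1: P = 221 kPa (V unchanged).
Step 2 (isothermal): W = P₁V₁ ln(V₂/V₁) = (8532) ln(17.5/38.6) = -6749 J.
W_total = 0 − 6749 = -6749 J.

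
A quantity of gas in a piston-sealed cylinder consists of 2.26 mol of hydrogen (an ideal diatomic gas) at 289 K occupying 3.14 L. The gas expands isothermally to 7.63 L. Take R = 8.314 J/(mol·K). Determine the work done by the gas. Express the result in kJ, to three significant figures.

Isothermal: W = nRT ln(V₂/V₁).
W = (2.26)(8.314)(289) × ln(7.63/3.14)
  = 5430 × 0.8879
W_by_gas = 4821 J.

W ≈ 4.82 kJ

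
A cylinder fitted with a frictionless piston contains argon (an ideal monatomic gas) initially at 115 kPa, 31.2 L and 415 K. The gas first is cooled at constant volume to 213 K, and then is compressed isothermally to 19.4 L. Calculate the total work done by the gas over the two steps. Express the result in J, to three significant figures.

Step 1 (isochoric): W = 0 (constant volume).
After step 1: P = 59.02 kPa (V unchanged).
Step 2 (isothermal): W = P₁V₁ ln(V₂/V₁) = (1842) ln(19.4/31.2) = -875 J.
W_total = 0 − 875 = -875 J.

W_total ≈ -875 J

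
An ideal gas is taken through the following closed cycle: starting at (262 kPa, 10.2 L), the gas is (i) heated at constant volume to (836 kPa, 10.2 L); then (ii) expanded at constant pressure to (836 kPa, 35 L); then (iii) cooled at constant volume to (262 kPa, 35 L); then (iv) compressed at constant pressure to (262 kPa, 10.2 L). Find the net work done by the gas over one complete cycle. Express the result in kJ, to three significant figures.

W_net ≈ 14.2 kJ

Constant-volume legs do no work.
W(ii) = (836)(35 − 10.2) = 20733 J; W(iv) = (262)(10.2 − 35) = -6498 J.
W_net = 20733 − 6498 = 14235 J (the clockwise enclosed area).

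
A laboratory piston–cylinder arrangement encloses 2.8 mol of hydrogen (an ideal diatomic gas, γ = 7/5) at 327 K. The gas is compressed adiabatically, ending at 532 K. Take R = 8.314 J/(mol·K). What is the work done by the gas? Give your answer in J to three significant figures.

Adiabatic ⇒ Q = 0, so W_by = −ΔU = nCᵥ(T₁ − T₂).
Cᵥ = 5R/2 = 20.79 J/(mol·K).
W = (2.8)(20.79)(327 − 532) = -11931 J.

W ≈ -11900 J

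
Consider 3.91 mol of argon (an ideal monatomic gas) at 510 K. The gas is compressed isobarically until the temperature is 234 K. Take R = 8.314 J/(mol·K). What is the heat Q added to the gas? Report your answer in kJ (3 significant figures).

Isobaric: W = nRΔT = (3.91)(8.314)(-276) = -8972 J.
ΔU = nCᵥΔT with Cᵥ = 3R/2: ΔU = (3.91)(12.47)(-276) = -13458 J.
Q = ΔU + W = -13458 − 8972 = -22430 J.

Q ≈ -22.4 kJ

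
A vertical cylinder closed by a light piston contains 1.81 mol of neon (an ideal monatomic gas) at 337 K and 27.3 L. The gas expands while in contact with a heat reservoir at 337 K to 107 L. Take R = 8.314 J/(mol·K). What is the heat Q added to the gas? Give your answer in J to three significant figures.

Isothermal ⇒ ΔU = 0, so Q = W = nRT ln(V₂/V₁).
Q = (1.81)(8.314)(337) ln(107/27.3) = 5071 × 1.366 = 6927 J.

Q ≈ 6930 J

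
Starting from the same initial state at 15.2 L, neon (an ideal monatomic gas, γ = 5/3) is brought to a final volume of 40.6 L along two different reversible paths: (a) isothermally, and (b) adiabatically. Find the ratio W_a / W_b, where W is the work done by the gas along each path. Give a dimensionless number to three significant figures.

W_a / W_b ≈ 1.36

Path (a) isothermal: W = P₁V₁ ln(V₂/V₁) → W_a/(P₁V₁) = 0.9825.
Path (b) adiabatic: W = P₁V₁(1 − (V₁/V₂)^(γ−1))/(γ−1) → W_b/(P₁V₁) = 0.7208.
W_a / W_b = 0.9825 / 0.7208 = 1.363.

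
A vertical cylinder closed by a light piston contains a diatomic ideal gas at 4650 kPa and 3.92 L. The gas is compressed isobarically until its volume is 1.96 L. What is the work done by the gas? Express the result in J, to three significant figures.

Isobaric: W = P ΔV.
W = (4650 kPa)(1.96 − 3.92 L) = (4650)(-1.96) = -9114 J.

W ≈ -9110 J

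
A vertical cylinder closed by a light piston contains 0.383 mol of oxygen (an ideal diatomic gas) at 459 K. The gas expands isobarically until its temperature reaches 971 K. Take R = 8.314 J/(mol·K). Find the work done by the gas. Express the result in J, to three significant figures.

Isobaric: W = P ΔV = nR ΔT.
W = (0.383)(8.314)(971 − 459) = 1630 J.

W ≈ 1630 J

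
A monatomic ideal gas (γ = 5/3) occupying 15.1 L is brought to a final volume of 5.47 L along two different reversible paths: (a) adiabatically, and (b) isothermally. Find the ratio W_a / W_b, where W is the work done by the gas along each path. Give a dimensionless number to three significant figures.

Path (a) adiabatic: W = P₁V₁(1 − (V₁/V₂)^(γ−1))/(γ−1) → W_a/(P₁V₁) = -1.452.
Path (b) isothermal: W = P₁V₁ ln(V₂/V₁) → W_b/(P₁V₁) = -1.015.
W_a / W_b = -1.452 / -1.015 = 1.43.

W_a / W_b ≈ 1.43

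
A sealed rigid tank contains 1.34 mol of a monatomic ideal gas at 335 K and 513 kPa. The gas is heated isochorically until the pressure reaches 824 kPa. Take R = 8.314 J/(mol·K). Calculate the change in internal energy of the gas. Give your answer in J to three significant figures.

Constant volume ⇒ W = 0, so Q = ΔU = nCᵥΔT with Cᵥ = 3R/2 = 12.47 J/(mol·K).
At constant V, T₂/T₁ = P₂/P₁ ⇒ ΔT = T₁(P₂/P₁ − 1) = 335·(824/513 − 1) = 203.1 K.
ΔU = (1.34)(12.47)(203.1) = 3394 J.

ΔU ≈ 3390 J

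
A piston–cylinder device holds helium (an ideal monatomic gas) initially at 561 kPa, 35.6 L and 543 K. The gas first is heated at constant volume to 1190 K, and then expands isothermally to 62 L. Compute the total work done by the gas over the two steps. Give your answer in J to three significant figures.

Step 1 (isochoric): W = 0 (constant volume).
After step 1: P = 1229 kPa (V unchanged).
Step 2 (isothermal): W = P₁V₁ ln(V₂/V₁) = (43768) ln(62/35.6) = 24282 J.
W_total = 0 + 24282 = 24282 J.

W_total ≈ 24300 J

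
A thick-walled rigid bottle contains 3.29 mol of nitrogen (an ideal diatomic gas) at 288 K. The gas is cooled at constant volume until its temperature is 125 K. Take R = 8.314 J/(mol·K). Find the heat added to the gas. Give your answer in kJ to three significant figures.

Constant volume ⇒ W = 0, so Q = ΔU = nCᵥΔT with Cᵥ = 5R/2 = 20.79 J/(mol·K).
ΔU = (3.29)(20.79)(125 − 288) = -11146 J.

Q ≈ -11.1 kJ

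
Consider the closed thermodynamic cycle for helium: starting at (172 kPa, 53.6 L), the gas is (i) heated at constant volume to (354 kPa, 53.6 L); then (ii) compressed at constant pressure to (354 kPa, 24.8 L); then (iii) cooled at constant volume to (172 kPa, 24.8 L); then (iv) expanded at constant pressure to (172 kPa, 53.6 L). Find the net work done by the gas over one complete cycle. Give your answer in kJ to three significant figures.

Constant-volume legs do no work.
W(ii) = (354)(24.8 − 53.6) = -10195 J; W(iv) = (172)(53.6 − 24.8) = 4954 J.
W_net = -10195 + 4954 = -5242 J (the counter-clockwise enclosed area).

W_net ≈ -5.24 kJ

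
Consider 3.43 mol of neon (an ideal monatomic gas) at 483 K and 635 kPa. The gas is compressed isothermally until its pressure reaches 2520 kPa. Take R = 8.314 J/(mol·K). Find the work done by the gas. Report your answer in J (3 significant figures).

W ≈ -19000 J

Isothermal process: W = nRT ln(V₂/V₁) = nRT ln(P₁/P₂).
W = (3.43)(8.314)(483) × ln(635/2520)
  = 13774 × ln(0.252) = 13774 × -1.378
W_by_gas = -18986 J.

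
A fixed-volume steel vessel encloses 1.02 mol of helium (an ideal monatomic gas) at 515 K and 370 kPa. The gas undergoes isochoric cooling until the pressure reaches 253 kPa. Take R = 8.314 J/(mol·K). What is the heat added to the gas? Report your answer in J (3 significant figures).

Constant volume ⇒ W = 0, so Q = ΔU = nCᵥΔT with Cᵥ = 3R/2 = 12.47 J/(mol·K).
At constant V, T₂/T₁ = P₂/P₁ ⇒ ΔT = T₁(P₂/P₁ − 1) = 515·(253/370 − 1) = -162.9 K.
ΔU = (1.02)(12.47)(-162.9) = -2072 J.

Q ≈ -2070 J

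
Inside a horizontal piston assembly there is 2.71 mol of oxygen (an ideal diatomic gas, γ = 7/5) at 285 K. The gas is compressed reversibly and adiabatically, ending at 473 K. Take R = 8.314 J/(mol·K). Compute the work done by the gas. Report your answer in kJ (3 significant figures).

Adiabatic ⇒ Q = 0, so W_by = −ΔU = nCᵥ(T₁ − T₂).
Cᵥ = 5R/2 = 20.79 J/(mol·K).
W = (2.71)(20.79)(285 − 473) = -10590 J.

W ≈ -10.6 kJ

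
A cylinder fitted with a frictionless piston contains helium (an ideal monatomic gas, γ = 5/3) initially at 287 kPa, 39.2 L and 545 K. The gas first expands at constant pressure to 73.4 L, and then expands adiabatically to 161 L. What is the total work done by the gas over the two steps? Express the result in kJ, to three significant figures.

W_total ≈ 22.7 kJ

Step 1 (isobaric): W = PΔV = (287 kPa)(73.4 − 39.2 L) = 9815 J.
After step 1: P = 287 kPa, V = 73.4 L, T = 1020 K.
Step 2 (adiabatic): W = (P₁V₁ − P₂V₂)/(γ−1) = (21066 − 12478)/0.667 = 12881 J.
W_total = 9815 + 12881 = 22697 J.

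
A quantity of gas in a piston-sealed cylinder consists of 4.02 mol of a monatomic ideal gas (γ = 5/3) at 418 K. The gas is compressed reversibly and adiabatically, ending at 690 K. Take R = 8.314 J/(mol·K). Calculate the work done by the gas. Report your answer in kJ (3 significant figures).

W ≈ -13.6 kJ

Adiabatic ⇒ Q = 0, so W_by = −ΔU = nCᵥ(T₁ − T₂).
Cᵥ = 3R/2 = 12.47 J/(mol·K).
W = (4.02)(12.47)(418 − 690) = -13636 J.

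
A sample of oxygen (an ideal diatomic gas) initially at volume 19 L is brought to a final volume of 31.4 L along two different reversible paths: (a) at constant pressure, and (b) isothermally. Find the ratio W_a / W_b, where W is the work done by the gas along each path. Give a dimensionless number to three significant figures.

Path (a) isobaric: W = P₁(V₂ − V₁) → W_a/(P₁V₁) = 0.6526.
Path (b) isothermal: W = P₁V₁ ln(V₂/V₁) → W_b/(P₁V₁) = 0.5024.
W_a / W_b = 0.6526 / 0.5024 = 1.299.

W_a / W_b ≈ 1.30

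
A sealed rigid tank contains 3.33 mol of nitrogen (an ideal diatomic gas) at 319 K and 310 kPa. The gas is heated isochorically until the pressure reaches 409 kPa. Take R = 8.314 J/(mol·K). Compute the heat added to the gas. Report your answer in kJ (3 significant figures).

Constant volume ⇒ W = 0, so Q = ΔU = nCᵥΔT with Cᵥ = 5R/2 = 20.79 J/(mol·K).
At constant V, T₂/T₁ = P₂/P₁ ⇒ ΔT = T₁(P₂/P₁ − 1) = 319·(409/310 − 1) = 101.9 K.
ΔU = (3.33)(20.79)(101.9) = 7051 J.

Q ≈ 7.05 kJ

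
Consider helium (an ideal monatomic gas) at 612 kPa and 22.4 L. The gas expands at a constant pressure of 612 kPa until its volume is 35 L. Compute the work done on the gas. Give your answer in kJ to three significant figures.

Isobaric: W = P ΔV.
W = (612 kPa)(35 − 22.4 L) = (612)(12.6) = 7711 J.
Work on gas = −W_by = -7711 J.

W ≈ -7.71 kJ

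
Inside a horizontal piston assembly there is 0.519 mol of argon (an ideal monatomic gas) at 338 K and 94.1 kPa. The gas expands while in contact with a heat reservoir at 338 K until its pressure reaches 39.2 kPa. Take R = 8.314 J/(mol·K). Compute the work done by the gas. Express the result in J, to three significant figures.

Isothermal process: W = nRT ln(V₂/V₁) = nRT ln(P₁/P₂).
W = (0.519)(8.314)(338) × ln(94.1/39.2)
  = 1458 × ln(2.401) = 1458 × 0.8757
W_by_gas = 1277 J.

W ≈ 1280 J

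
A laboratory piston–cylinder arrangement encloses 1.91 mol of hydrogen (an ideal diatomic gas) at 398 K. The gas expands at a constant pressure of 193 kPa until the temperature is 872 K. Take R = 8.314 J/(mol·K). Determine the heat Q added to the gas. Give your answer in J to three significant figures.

Isobaric: W = nRΔT = (1.91)(8.314)(474) = 7527 J.
ΔU = nCᵥΔT with Cᵥ = 5R/2: ΔU = (1.91)(20.79)(474) = 18817 J.
Q = ΔU + W = 18817 + 7527 = 26344 J.

Q ≈ 26300 J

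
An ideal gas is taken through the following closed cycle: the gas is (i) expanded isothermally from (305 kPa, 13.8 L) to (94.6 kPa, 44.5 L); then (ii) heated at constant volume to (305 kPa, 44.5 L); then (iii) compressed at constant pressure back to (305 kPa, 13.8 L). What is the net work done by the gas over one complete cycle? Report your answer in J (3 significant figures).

Leg (i): W = PᵢVᵢ ln(V_f/Vᵢ) = (4209) ln(44.5/13.8) = 4928 J.
Leg (ii): W = 0.
Leg (iii): W = PΔV = (305)(13.8 − 44.5) = -9364 J.
W_net = 4928 − 9364 = -4436 J.

W_net ≈ -4440 J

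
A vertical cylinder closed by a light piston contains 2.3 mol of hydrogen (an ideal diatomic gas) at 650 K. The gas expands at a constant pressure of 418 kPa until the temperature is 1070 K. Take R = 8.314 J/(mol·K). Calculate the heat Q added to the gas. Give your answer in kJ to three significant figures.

Isobaric: W = nRΔT = (2.3)(8.314)(420) = 8031 J.
ΔU = nCᵥΔT with Cᵥ = 5R/2: ΔU = (2.3)(20.79)(420) = 20078 J.
Q = ΔU + W = 20078 + 8031 = 28110 J.

Q ≈ 28.1 kJ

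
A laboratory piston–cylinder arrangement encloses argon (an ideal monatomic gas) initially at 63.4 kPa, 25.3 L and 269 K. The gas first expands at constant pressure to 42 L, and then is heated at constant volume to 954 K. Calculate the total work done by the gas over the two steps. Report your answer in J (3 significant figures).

W_total ≈ 1060 J

Step 1 (isobaric): W = PΔV = (63.4 kPa)(42 − 25.3 L) = 1059 J.
Step 2 (isochoric): W = 0 (constant volume).
W_total = 1059 + 0 = 1059 J.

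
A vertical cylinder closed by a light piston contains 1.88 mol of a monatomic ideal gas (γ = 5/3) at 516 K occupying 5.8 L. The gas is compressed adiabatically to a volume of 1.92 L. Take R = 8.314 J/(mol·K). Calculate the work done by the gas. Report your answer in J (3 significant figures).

Adiabatic: TV^(γ−1) = const with γ = 5/3.
T₂ = T₁ (V₁/V₂)^(γ−1) = 516 × (5.8/1.92)^0.667 = 516 × 2.09 = 1078 K.
W_by = nCᵥ(T₁ − T₂) = (1.88)(12.47)(516 − 1078) = -13183 J.

W ≈ -13200 J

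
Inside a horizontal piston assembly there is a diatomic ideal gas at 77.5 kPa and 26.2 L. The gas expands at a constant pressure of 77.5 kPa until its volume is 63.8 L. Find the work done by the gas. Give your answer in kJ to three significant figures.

W ≈ 2.91 kJ

Isobaric: W = P ΔV.
W = (77.5 kPa)(63.8 − 26.2 L) = (77.5)(37.6) = 2914 J.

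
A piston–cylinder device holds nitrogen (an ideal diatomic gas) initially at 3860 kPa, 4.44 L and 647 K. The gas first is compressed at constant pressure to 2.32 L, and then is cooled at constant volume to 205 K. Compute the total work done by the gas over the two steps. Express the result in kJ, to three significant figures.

W_total ≈ -8.18 kJ

Step 1 (isobaric): W = PΔV = (3860 kPa)(2.32 − 4.44 L) = -8183 J.
Step 2 (isochoric): W = 0 (constant volume).
W_total = -8183 + 0 = -8183 J.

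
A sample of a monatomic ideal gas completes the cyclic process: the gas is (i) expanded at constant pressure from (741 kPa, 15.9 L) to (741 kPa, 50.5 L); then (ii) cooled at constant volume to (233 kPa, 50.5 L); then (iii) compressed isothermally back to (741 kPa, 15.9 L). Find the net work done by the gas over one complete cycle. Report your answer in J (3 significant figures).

W_net ≈ 12000 J

Leg (i): W = PΔV = (741)(50.5 − 15.9) = 25639 J.
Leg (ii): W = 0.
Leg (iii): W = PᵢVᵢ ln(V_f/Vᵢ) = (11766) ln(15.9/50.5) = -13598 J.
W_net = 25639 − 13598 = 12041 J.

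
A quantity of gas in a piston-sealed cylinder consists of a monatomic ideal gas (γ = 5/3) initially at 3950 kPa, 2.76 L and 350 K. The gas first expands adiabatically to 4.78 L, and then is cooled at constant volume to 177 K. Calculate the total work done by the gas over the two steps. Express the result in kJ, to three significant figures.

W_total ≈ 5.01 kJ

Step 1 (adiabatic): W = (P₁V₁ − P₂V₂)/(γ−1) = (10902 − 7560)/0.667 = 5014 J.
Step 2 (isochoric): W = 0 (constant volume).
W_total = 5014 + 0 = 5014 J.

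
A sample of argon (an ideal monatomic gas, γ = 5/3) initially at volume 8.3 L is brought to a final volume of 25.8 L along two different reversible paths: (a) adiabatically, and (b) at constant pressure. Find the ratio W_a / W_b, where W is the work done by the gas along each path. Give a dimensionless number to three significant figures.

Path (a) adiabatic: W = P₁V₁(1 − (V₁/V₂)^(γ−1))/(γ−1) → W_a/(P₁V₁) = 0.7957.
Path (b) isobaric: W = P₁(V₂ − V₁) → W_b/(P₁V₁) = 2.108.
W_a / W_b = 0.7957 / 2.108 = 0.3774.

W_a / W_b ≈ 0.377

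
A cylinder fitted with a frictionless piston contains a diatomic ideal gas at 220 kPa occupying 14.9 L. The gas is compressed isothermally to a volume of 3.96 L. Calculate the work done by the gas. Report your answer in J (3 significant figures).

W ≈ -4340 J

Isothermal: W = nRT ln(V₂/V₁) = P₁V₁ ln(V₂/V₁).
P₁V₁ = (220 kPa)(14.9 L) = 3278 J.
W = 3278 × ln(3.96/14.9) = 3278 × -1.325
W_by_gas = -4344 J.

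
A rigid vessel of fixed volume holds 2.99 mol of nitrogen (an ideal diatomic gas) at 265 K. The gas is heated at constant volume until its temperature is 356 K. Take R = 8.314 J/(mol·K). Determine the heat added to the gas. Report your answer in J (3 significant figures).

Constant volume ⇒ W = 0, so Q = ΔU = nCᵥΔT with Cᵥ = 5R/2 = 20.79 J/(mol·K).
ΔU = (2.99)(20.79)(356 − 265) = 5655 J.

Q ≈ 5660 J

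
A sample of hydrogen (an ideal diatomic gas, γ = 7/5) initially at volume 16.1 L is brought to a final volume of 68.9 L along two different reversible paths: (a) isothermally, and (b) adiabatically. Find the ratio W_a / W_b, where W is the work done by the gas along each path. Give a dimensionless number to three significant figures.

W_a / W_b ≈ 1.32

Path (a) isothermal: W = P₁V₁ ln(V₂/V₁) → W_a/(P₁V₁) = 1.454.
Path (b) adiabatic: W = P₁V₁(1 − (V₁/V₂)^(γ−1))/(γ−1) → W_b/(P₁V₁) = 1.102.
W_a / W_b = 1.454 / 1.102 = 1.319.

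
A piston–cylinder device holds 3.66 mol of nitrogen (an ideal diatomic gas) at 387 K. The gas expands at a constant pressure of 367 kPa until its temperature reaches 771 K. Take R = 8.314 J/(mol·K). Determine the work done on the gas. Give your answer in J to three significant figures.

W ≈ -11700 J

Isobaric: W = P ΔV = nR ΔT.
W = (3.66)(8.314)(771 − 387) = 11685 J.
Work on gas = −W_by = -11685 J.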